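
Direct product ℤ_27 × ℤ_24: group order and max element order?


|ℤ_27 × ℤ_24| = 27 × 24 = 648
Max element order = lcm(27,24) = 216
Cyclic? No (gcd=3)

|ℤ_27×ℤ_24| = 648, max element order = 216


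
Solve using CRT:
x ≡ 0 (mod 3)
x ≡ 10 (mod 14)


m₁ = 3, m₂ = 14, gcd = 1, so CRT applies. M = m₁·m₂ = 42
Let M₁ = M/m₁ = 14, M₂ = M/m₂ = 3
Find y₁ ≡ M₁⁻¹ (mod m₁): 14⁻¹ ≡ 2 (mod 3)
Find y₂ ≡ M₂⁻¹ (mod m₂): 3⁻¹ ≡ 5 (mod 14)
x = a₁·M₁·y₁ + a₂·M₂·y₂ = 0·14·2 + 10·3·5 = 150
Reduce mod 42: x ≡ 24
Check: 24 mod 3 = 0 ✓, 24 mod 14 = 10 ✓

x ≡ 24 (mod 42)


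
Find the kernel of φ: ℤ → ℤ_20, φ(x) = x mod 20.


Kernel = preimage of identity
ker(φ) = {x ∈ ℤ : x ≡ 0 (mod 20)} = 20ℤ = {0, ±20, ±40, ...}

ker(φ) = 20ℤ


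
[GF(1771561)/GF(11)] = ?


GF(1771561) = GF(11^6), so the extension degree is 6

[GF(1771561)/GF(11)] = 6


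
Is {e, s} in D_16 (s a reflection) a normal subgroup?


H = {e, s} in D_16 (s a reflection)
r·s·r⁻¹ = sr⁻² ≠ s for n ≥ 3, so {e, s} is not closed under conjugation

No, not a normal subgroup


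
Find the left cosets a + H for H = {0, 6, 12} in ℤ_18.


H = {0, 6, 12}, |H| = 3
Number of cosets = |G|/|H| = 18/3 = 6
0 + H = {0, 6, 12}
1 + H = {1, 7, 13}
2 + H = {2, 8, 14}
3 + H = {3, 9, 15}
4 + H = {4, 10, 16}
5 + H = {5, 11, 17}

Cosets: 0+H={0,6,12}; 1+H={1,7,13}; 2+H={2,8,14}; 3+H={3,9,15}; 4+H={4,10,16}; 5+H={5,11,17}


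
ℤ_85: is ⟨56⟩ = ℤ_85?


g generates ℤ_n iff gcd(g, n) = 1
gcd(56, 85) = 1
Since gcd = 1, 56 is a generator.

Yes, 56 generates ℤ_85


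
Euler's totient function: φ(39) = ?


Factor n: 39 = 3 × 13
φ(n) = n · ∏(1 - 1/p) over distinct primes p | n
φ(39) = 39 · (1 - 1/3) · (1 - 1/13) = 24

φ(39) = 24


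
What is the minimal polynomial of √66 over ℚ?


√66 satisfies x² - 66 = 0, irreducible over ℚ since 66 is squarefree

Minimal polynomial: x² - 66


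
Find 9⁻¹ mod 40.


Use the extended Euclidean algorithm to write 1 = 9·s + 40·t; then s mod 40 is the inverse.
Euclidean algorithm:
  9 = 0·40 + 9
  40 = 4·9 + 4
  9 = 2·4 + 1
  4 = 4·1 + 0
gcd(9,40) = 1
Back-substitution gives: 9·(9) + 40·(-2) = 1
So 9⁻¹ ≡ 9 ≡ 9 (mod 40)
Check: 9 × 9 = 81 ≡ 1 (mod 40) ✓

9⁻¹ ≡ 9 (mod 40)


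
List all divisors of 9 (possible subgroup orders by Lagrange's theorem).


Lagrange's theorem: |H| divides |G|
|G| = 9
Divisors of 9: 1, 3, 9

Possible subgroup orders: {1, 3, 9}


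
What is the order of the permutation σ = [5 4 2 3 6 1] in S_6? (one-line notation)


Cycle decomposition: (1 5 6) (2 4 3)
Cycle lengths: 3, 3
Order = lcm(3, 3) = 3

ord(σ) = 3


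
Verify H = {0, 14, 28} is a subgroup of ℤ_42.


Subgroup test for H = {0, 14, 28} in (ℤ_42, +):
(1) 0 ∈ H? Yes
(2) Closure: for all a,b ∈ H, (a+b) mod 42 ∈ H? Yes
(3) Inverses: for all a ∈ H, -a mod 42 ∈ H? Yes

Yes, H is a subgroup of ℤ_42


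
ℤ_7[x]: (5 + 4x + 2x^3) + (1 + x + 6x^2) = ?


Add coefficients mod 7:
x^0: 5 + 1 = 6 (mod 7)
x^1: 4 + 1 = 5 (mod 7)
x^2: 0 + 6 = 6 (mod 7)
x^3: 2 + 0 = 2 (mod 7)
Result: 6 + 5x + 6x^2 + 2x^3

f + g = 6 + 5x + 6x^2 + 2x^3


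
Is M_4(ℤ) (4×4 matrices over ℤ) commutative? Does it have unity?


Matrix multiplication is non-commutative for n ≥ 2; the identity matrix I is the unity; singular matrices give zero divisors, so not an integral domain
Commutative: No
Integral domain: No
Has unity: Yes

M_4(ℤ) (4×4 matrices over ℤ): Commutative=No, Unity=Yes


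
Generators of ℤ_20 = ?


g generates ℤ_n iff gcd(g,n) = 1
Prime factors of 20: 2, 5
Generators are g ∈ {1,...,19} not divisible by any of these primes.
Generators: {1, 3, 7, 9, 11, 13, 17, 19}
Number of generators = φ(20) = 8

Generators of ℤ_20 = {1, 3, 7, 9, 11, 13, 17, 19}


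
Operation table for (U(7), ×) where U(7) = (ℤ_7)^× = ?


Elements: {1, 2, 3, 4, 5, 6}
Operation: multiplication mod 7
Entry (a, b) = (a × b) mod 7

Cayley table:
  | 1 | 2 | 3 | 4 | 5 | 6
1 | 1 | 2 | 3 | 4 | 5 | 6
2 | 2 | 4 | 6 | 1 | 3 | 5
3 | 3 | 6 | 2 | 5 | 1 | 4
4 | 4 | 1 | 5 | 2 | 6 | 3
5 | 5 | 3 | 1 | 6 | 4 | 2
6 | 6 | 5 | 4 | 3 | 2 | 1


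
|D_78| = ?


|D_n| = 2n (n rotations and n reflections)
|D_78| = 2×78 = 156

|D_78| = 156


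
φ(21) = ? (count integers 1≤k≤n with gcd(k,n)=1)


φ(n) = count of k ∈ {1,...,n} with gcd(k,n)=1
Coprimes to 21: {1, 2, 4, 5, 8, 10, 11, 13, 16, 17, 19, 20}
Count: 12

φ(21) = 12


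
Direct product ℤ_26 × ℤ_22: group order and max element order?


|ℤ_26 × ℤ_22| = 26 × 22 = 572
Max element order = lcm(26,22) = 286
Cyclic? No (gcd=2)

|ℤ_26×ℤ_22| = 572, max element order = 286


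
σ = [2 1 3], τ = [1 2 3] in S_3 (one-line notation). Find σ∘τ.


σ∘τ: apply τ first, then σ
1 →τ 1 →σ 2
2 →τ 2 →σ 1
3 →τ 3 →σ 3

σ∘τ = [2 1 3]


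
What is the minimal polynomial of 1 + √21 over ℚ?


Let α = 1 + √21. Then α - 1 = √21, so (α - 1)² = 21, giving α² - 2α - 20 = 0. Degree 2 and α ∉ ℚ, so this is the minimal polynomial.

Minimal polynomial: x² - 2x - 20


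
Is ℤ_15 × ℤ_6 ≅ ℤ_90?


Comparing ℤ_15 × ℤ_6 and ℤ_90:
gcd(15,6) = 3 ≠ 1. Max element order in ℤ_15×ℤ_6 is lcm(15,6) = 30 < 90, so it has no element of order 90

No, ℤ_15 × ℤ_6 ≇ ℤ_90


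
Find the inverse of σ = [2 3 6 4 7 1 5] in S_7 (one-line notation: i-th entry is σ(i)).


To find σ⁻¹, swap domain and range:
σ(1) = 2 → σ⁻¹(2) = 1
σ(2) = 3 → σ⁻¹(3) = 2
σ(3) = 6 → σ⁻¹(6) = 3
σ(4) = 4 → σ⁻¹(4) = 4
σ(5) = 7 → σ⁻¹(7) = 5
σ(6) = 1 → σ⁻¹(1) = 6
σ(7) = 5 → σ⁻¹(5) = 7

σ⁻¹ = [6 1 2 4 7 3 5]


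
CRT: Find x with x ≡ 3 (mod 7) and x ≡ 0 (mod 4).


m₁ = 7, m₂ = 4, gcd = 1, so CRT applies. M = m₁·m₂ = 28
Let M₁ = M/m₁ = 4, M₂ = M/m₂ = 7
Find y₁ ≡ M₁⁻¹ (mod m₁): 4⁻¹ ≡ 2 (mod 7)
Find y₂ ≡ M₂⁻¹ (mod m₂): 7⁻¹ ≡ 3 (mod 4)
x = a₁·M₁·y₁ + a₂·M₂·y₂ = 3·4·2 + 0·7·3 = 24
Reduce mod 28: x ≡ 24
Check: 24 mod 7 = 3 ✓, 24 mod 4 = 0 ✓

x ≡ 24 (mod 28)


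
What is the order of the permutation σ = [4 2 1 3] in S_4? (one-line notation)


Cycle decomposition: (1 4 3)
Cycle lengths: 3
Order = lcm(3) = 3

ord(σ) = 3


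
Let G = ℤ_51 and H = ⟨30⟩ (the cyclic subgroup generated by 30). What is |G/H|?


|⟨30⟩| = n / gcd(30, 51) = 51 / 3 = 17
H is normal (ℤ_51 is abelian).
|G/H| = |G| / |H| = 51 / 17 = 3

|G/H| = 3


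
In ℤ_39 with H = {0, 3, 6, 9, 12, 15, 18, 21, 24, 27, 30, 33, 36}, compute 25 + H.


25 + H = {25 + h (mod 39) : h ∈ H}
25+0=25, 25+3=28, 25+6=31, 25+9=34, 25+12=37, 25+15=1, 25+18=4, 25+21=7, 25+24=10, 25+27=13, 25+30=16, 25+33=19, 25+36=22
25 + H = {1, 4, 7, 10, 13, 16, 19, 22, 25, 28, 31, 34, 37} = 1 + H

25 + H = {1, 4, 7, 10, 13, 16, 19, 22, 25, 28, 31, 34, 37}


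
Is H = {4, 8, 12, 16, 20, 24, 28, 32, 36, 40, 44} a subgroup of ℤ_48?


Subgroup test for H = {4, 8, 12, 16, 20, 24, 28, 32, 36, 40, 44} in (ℤ_48, +):
(1) 0 ∈ H? No
(2) Closure: for all a,b ∈ H, (a+b) mod 48 ∈ H? No  [counterexample: 4 + 44 = 0 ∉ H]
(3) Inverses: for all a ∈ H, -a mod 48 ∈ H? Yes

No, H is not a subgroup of ℤ_48


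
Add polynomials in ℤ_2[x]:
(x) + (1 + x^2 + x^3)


Add coefficients mod 2:
x^0: 0 + 1 = 1 (mod 2)
x^1: 1 + 0 = 1 (mod 2)
x^2: 0 + 1 = 1 (mod 2)
x^3: 0 + 1 = 1 (mod 2)
Result: 1 + x + x^2 + x^3

f + g = 1 + x + x^2 + x^3


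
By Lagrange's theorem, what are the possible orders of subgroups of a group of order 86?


Lagrange's theorem: |H| divides |G|
|G| = 86
Divisors of 86: 1, 2, 43, 86

Possible subgroup orders: {1, 2, 43, 86}


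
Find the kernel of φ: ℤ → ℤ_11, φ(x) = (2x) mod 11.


Kernel = preimage of identity
ker(φ) = {x ∈ ℤ : 2x ≡ 0 (mod 11)}. gcd(2,11) = 1, so 2x ≡ 0 (mod 11) ⟺ x ≡ 0 (mod 11/1 = 11). Hence ker(φ) = 11ℤ

ker(φ) = 11ℤ


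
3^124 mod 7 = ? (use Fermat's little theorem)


Fermat's little theorem: if p is prime and gcd(a,p)=1, then a^(p-1) ≡ 1 (mod p)
p = 7 is prime, gcd(3,7) = 1
Reduce exponent: 124 mod 6 = 4
So 3^124 ≡ 3^4 (mod 7)
3^4 mod 7 = 4

3^124 ≡ 4 (mod 7)


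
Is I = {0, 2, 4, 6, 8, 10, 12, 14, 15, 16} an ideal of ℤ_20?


Check ideal conditions for I = {0, 2, 4, 6, 8, 10, 12, 14, 15, 16} in ℤ_20:
(1) I is an additive subgroup? No
(2) For r ∈ ℤ_20 and a ∈ I: r·a ∈ I? No  [counterexample: r=3, a=6, r·a mod 20 = 18 ∉ I]

No, I is not an ideal of ℤ_20


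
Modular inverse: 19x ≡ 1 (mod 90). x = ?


Use the extended Euclidean algorithm to write 1 = 19·s + 90·t; then s mod 90 is the inverse.
Euclidean algorithm:
  19 = 0·90 + 19
  90 = 4·19 + 14
  19 = 1·14 + 5
  14 = 2·5 + 4
  5 = 1·4 + 1
  4 = 4·1 + 0
gcd(19,90) = 1
Back-substitution gives: 19·(19) + 90·(-4) = 1
So 19⁻¹ ≡ 19 ≡ 19 (mod 90)
Check: 19 × 19 = 361 ≡ 1 (mod 90) ✓

19⁻¹ ≡ 19 (mod 90)


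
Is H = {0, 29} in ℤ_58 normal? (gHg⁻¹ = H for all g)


H = {0, 29} in ℤ_58
ℤ_58 is abelian; every subgroup of an abelian group is normal

Yes, normal subgroup


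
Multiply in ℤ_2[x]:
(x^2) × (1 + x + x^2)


Expand and collect like terms; reduce coefficients mod 2:
x^0: 0·1 = 0 ≡ 0 (mod 2)
x^1: 0·1 + 0·1 = 0 ≡ 0 (mod 2)
x^2: 0·1 + 0·1 + 1·1 = 1 ≡ 1 (mod 2)
x^3: 0·1 + 1·1 = 1 ≡ 1 (mod 2)
x^4: 1·1 = 1 ≡ 1 (mod 2)
Result: x^2 + x^3 + x^4

f · g = x^2 + x^3 + x^4


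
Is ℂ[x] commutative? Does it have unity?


Polynomial ring over ℂ (an integral domain) is a commutative integral domain with unity 1
Commutative: Yes
Integral domain: Yes
Has unity: Yes

ℂ[x]: Commutative=Yes, Unity=Yes


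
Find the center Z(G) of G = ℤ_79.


Z(G) = {g ∈ G | gx = xg for all x ∈ G}
ℤ_79 is abelian, so Z(G) = G

Z(ℤ_79) = ℤ_79


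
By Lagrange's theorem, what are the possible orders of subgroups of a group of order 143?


Lagrange's theorem: |H| divides |G|
|G| = 143
Divisors of 143: 1, 11, 13, 143

Possible subgroup orders: {1, 11, 13, 143}


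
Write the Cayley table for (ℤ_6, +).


Elements: {0, 1, 2, 3, 4, 5}
Operation: addition mod 6
Entry (a, b) = (a + b) mod 6

Cayley table:
  | 0 | 1 | 2 | 3 | 4 | 5
0 | 0 | 1 | 2 | 3 | 4 | 5
1 | 1 | 2 | 3 | 4 | 5 | 0
2 | 2 | 3 | 4 | 5 | 0 | 1
3 | 3 | 4 | 5 | 0 | 1 | 2
4 | 4 | 5 | 0 | 1 | 2 | 3
5 | 5 | 0 | 1 | 2 | 3 | 4


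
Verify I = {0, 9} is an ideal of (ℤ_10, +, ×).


Check ideal conditions for I = {0, 9} in ℤ_10:
(1) I is an additive subgroup? No
(2) For r ∈ ℤ_10 and a ∈ I: r·a ∈ I? No  [counterexample: r=2, a=9, r·a mod 10 = 8 ∉ I]

No, I is not an ideal of ℤ_10


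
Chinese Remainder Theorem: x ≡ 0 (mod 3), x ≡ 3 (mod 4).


m₁ = 3, m₂ = 4, gcd = 1, so CRT applies. M = m₁·m₂ = 12
Let M₁ = M/m₁ = 4, M₂ = M/m₂ = 3
Find y₁ ≡ M₁⁻¹ (mod m₁): 4⁻¹ ≡ 1 (mod 3)
Find y₂ ≡ M₂⁻¹ (mod m₂): 3⁻¹ ≡ 3 (mod 4)
x = a₁·M₁·y₁ + a₂·M₂·y₂ = 0·4·1 + 3·3·3 = 27
Reduce mod 12: x ≡ 3
Check: 3 mod 3 = 0 ✓, 3 mod 4 = 3 ✓

x ≡ 3 (mod 12)


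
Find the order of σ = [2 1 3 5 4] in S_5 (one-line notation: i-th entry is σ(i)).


Cycle decomposition: (1 2) (4 5)
Cycle lengths: 2, 2
Order = lcm(2, 2) = 2

ord(σ) = 2


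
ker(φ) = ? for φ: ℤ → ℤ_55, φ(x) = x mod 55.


Kernel = preimage of identity
ker(φ) = {x ∈ ℤ : x ≡ 0 (mod 55)} = 55ℤ = {0, ±55, ±110, ...}

ker(φ) = 55ℤ


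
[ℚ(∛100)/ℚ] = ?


∛100 has minimal polynomial x³ - 100 (irreducible over ℚ since 100 is not a perfect cube)

[ℚ(∛100)/ℚ] = 3


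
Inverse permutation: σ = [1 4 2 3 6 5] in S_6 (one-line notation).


To find σ⁻¹, swap domain and range:
σ(1) = 1 → σ⁻¹(1) = 1
σ(2) = 4 → σ⁻¹(4) = 2
σ(3) = 2 → σ⁻¹(2) = 3
σ(4) = 3 → σ⁻¹(3) = 4
σ(5) = 6 → σ⁻¹(6) = 5
σ(6) = 5 → σ⁻¹(5) = 6

σ⁻¹ = [1 3 4 2 6 5]


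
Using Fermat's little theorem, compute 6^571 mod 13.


Fermat's little theorem: if p is prime and gcd(a,p)=1, then a^(p-1) ≡ 1 (mod p)
p = 13 is prime, gcd(6,13) = 1
Reduce exponent: 571 mod 12 = 7
So 6^571 ≡ 6^7 (mod 13)
6^7 mod 13 = 7

6^571 ≡ 7 (mod 13)


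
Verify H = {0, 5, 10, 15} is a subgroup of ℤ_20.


Subgroup test for H = {0, 5, 10, 15} in (ℤ_20, +):
(1) 0 ∈ H? Yes
(2) Closure: for all a,b ∈ H, (a+b) mod 20 ∈ H? Yes
(3) Inverses: for all a ∈ H, -a mod 20 ∈ H? Yes

Yes, H is a subgroup of ℤ_20


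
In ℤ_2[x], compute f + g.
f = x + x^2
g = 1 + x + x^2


Add coefficients mod 2:
x^0: 0 + 1 = 1 (mod 2)
x^1: 1 + 1 = 0 (mod 2)
x^2: 1 + 1 = 0 (mod 2)
Result: 1

f + g = 1


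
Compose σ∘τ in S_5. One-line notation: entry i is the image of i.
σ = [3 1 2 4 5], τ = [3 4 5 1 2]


σ∘τ: apply τ first, then σ
1 →τ 3 →σ 2
2 →τ 4 →σ 4
3 →τ 5 →σ 5
4 →τ 1 →σ 3
5 →τ 2 →σ 1

σ∘τ = [2 4 5 3 1]


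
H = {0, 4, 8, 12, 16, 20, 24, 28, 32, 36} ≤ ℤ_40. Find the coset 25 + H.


25 + H = {25 + h (mod 40) : h ∈ H}
25+0=25, 25+4=29, 25+8=33, 25+12=37, 25+16=1, 25+20=5, 25+24=9, 25+28=13, 25+32=17, 25+36=21
25 + H = {1, 5, 9, 13, 17, 21, 25, 29, 33, 37} = 1 + H

25 + H = {1, 5, 9, 13, 17, 21, 25, 29, 33, 37}


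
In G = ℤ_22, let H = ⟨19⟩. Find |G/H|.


|⟨19⟩| = n / gcd(19, 22) = 22 / 1 = 22
H is normal (ℤ_22 is abelian).
|G/H| = |G| / |H| = 22 / 22 = 1

|G/H| = 1


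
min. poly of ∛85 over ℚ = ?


∛85 satisfies x³ - 85 = 0, irreducible over ℚ (no rational root; 85 is not a perfect cube)

Minimal polynomial: x³ - 85


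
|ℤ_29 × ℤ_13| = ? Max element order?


|ℤ_29 × ℤ_13| = 29 × 13 = 377
Max element order = lcm(29,13) = 377
Cyclic? Yes (gcd=1)

|ℤ_29×ℤ_13| = 377, max element order = 377


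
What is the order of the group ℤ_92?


ℤ_n has n elements.

|ℤ_92| = 92


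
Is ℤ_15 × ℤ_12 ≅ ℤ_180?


Comparing ℤ_15 × ℤ_12 and ℤ_180:
gcd(15,12) = 3 ≠ 1. Max element order in ℤ_15×ℤ_12 is lcm(15,12) = 60 < 180, so it has no element of order 180

No, ℤ_15 × ℤ_12 ≇ ℤ_180


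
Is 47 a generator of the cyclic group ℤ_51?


g generates ℤ_n iff gcd(g, n) = 1
gcd(47, 51) = 1
Since gcd = 1, 47 is a generator.

Yes, 47 generates ℤ_51


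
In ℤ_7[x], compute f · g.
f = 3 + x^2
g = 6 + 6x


Expand and collect like terms; reduce coefficients mod 7:
x^0: 3·6 = 18 ≡ 4 (mod 7)
x^1: 3·6 + 0·6 = 18 ≡ 4 (mod 7)
x^2: 0·6 + 1·6 = 6 ≡ 6 (mod 7)
x^3: 1·6 = 6 ≡ 6 (mod 7)
Result: 4 + 4x + 6x^2 + 6x^3

f · g = 4 + 4x + 6x^2 + 6x^3


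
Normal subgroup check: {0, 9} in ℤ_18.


H = {0, 9} in ℤ_18
ℤ_18 is abelian; every subgroup of an abelian group is normal

Yes, normal subgroup


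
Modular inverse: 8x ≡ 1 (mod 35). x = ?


Use the extended Euclidean algorithm to write 1 = 8·s + 35·t; then s mod 35 is the inverse.
Euclidean algorithm:
  8 = 0·35 + 8
  35 = 4·8 + 3
  8 = 2·3 + 2
  3 = 1·2 + 1
  2 = 2·1 + 0
gcd(8,35) = 1
Back-substitution gives: 8·(-13) + 35·(3) = 1
So 8⁻¹ ≡ -13 ≡ 22 (mod 35)
Check: 8 × 22 = 176 ≡ 1 (mod 35) ✓

8⁻¹ ≡ 22 (mod 35)


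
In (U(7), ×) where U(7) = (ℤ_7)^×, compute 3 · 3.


Operation: multiplication mod 7
3 · 3 = (a × b) mod 7 with a = 3, b = 3

3 · 3 = 2


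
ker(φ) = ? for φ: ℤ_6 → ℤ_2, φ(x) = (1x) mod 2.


Kernel = preimage of identity
ker(φ) = {x ∈ ℤ_6 : 1x ≡ 0 (mod 2)}. Since 2 | 6, φ is well-defined. The kernel is the cyclic subgroup ⟨2⟩ of ℤ_6 (order 3), i.e. {0, 2, 4}

ker(φ) = {0, 2, 4}


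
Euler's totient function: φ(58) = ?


Factor n: 58 = 2 × 29
φ(n) = n · ∏(1 - 1/p) over distinct primes p | n
φ(58) = 58 · (1 - 1/2) · (1 - 1/29) = 28

φ(58) = 28


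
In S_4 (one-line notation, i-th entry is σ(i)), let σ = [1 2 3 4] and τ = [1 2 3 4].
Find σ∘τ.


σ∘τ: apply τ first, then σ
1 →τ 1 →σ 1
2 →τ 2 →σ 2
3 →τ 3 →σ 3
4 →τ 4 →σ 4

σ∘τ = [1 2 3 4]


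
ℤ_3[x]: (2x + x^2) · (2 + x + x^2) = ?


Expand and collect like terms; reduce coefficients mod 3:
x^0: 0·2 = 0 ≡ 0 (mod 3)
x^1: 0·1 + 2·2 = 4 ≡ 1 (mod 3)
x^2: 0·1 + 2·1 + 1·2 = 4 ≡ 1 (mod 3)
x^3: 2·1 + 1·1 = 3 ≡ 0 (mod 3)
x^4: 1·1 = 1 ≡ 1 (mod 3)
Result: x + x^2 + x^4

f · g = x + x^2 + x^4


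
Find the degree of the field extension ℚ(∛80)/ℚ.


∛80 has minimal polynomial x³ - 80 (irreducible over ℚ since 80 is not a perfect cube)

[ℚ(∛80)/ℚ] = 3


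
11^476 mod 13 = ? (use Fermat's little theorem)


Fermat's little theorem: if p is prime and gcd(a,p)=1, then a^(p-1) ≡ 1 (mod p)
p = 13 is prime, gcd(11,13) = 1
Reduce exponent: 476 mod 12 = 8
So 11^476 ≡ 11^8 (mod 13)
11^8 mod 13 = 9

11^476 ≡ 9 (mod 13)


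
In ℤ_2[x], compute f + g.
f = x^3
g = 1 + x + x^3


Add coefficients mod 2:
x^0: 0 + 1 = 1 (mod 2)
x^1: 0 + 1 = 1 (mod 2)
x^2: 0 + 0 = 0 (mod 2)
x^3: 1 + 1 = 0 (mod 2)
Result: 1 + x

f + g = 1 + x


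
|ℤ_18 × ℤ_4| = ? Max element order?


|ℤ_18 × ℤ_4| = 18 × 4 = 72
Max element order = lcm(18,4) = 36
Cyclic? No (gcd=2)

|ℤ_18×ℤ_4| = 72, max element order = 36


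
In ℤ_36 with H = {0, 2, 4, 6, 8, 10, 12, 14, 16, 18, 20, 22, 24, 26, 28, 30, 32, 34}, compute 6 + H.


6 + H = {6 + h (mod 36) : h ∈ H}
6+0=6, 6+2=8, 6+4=10, 6+6=12, 6+8=14, 6+10=16, 6+12=18, 6+14=20, 6+16=22, 6+18=24, 6+20=26, 6+22=28, 6+24=30, 6+26=32, 6+28=34, 6+30=0, 6+32=2, 6+34=4
6 + H = {0, 2, 4, 6, 8, 10, 12, 14, 16, 18, 20, 22, 24, 26, 28, 30, 32, 34} = 0 + H

6 + H = {0, 2, 4, 6, 8, 10, 12, 14, 16, 18, 20, 22, 24, 26, 28, 30, 32, 34}


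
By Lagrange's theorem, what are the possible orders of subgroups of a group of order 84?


Lagrange's theorem: |H| divides |G|
|G| = 84
Divisors of 84: 1, 2, 3, 4, 6, 7, 12, 14, 21, 28, 42, 84

Possible subgroup orders: {1, 2, 3, 4, 6, 7, 12, 14, 21, 28, 42, 84}


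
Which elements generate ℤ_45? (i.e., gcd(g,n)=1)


g generates ℤ_n iff gcd(g,n) = 1
Prime factors of 45: 3, 5
Generators are g ∈ {1,...,44} not divisible by any of these primes.
Generators: {1, 2, 4, 7, 8, 11, 13, 14, 16, 17, 19, 22, 23, 26, 28, 29, 31, 32, 34, 37, 38, 41, 43, 44}
Number of generators = φ(45) = 24

Generators of ℤ_45 = {1, 2, 4, 7, 8, 11, 13, 14, 16, 17, 19, 22, 23, 26, 28, 29, 31, 32, 34, 37, 38, 41, 43, 44}


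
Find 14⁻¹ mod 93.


Use the extended Euclidean algorithm to write 1 = 14·s + 93·t; then s mod 93 is the inverse.
Euclidean algorithm:
  14 = 0·93 + 14
  93 = 6·14 + 9
  14 = 1·9 + 5
  9 = 1·5 + 4
  5 = 1·4 + 1
  4 = 4·1 + 0
gcd(14,93) = 1
Back-substitution gives: 14·(20) + 93·(-3) = 1
So 14⁻¹ ≡ 20 ≡ 20 (mod 93)
Check: 14 × 20 = 280 ≡ 1 (mod 93) ✓

14⁻¹ ≡ 20 (mod 93)


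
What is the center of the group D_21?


Z(G) = {g ∈ G | gx = xg for all x ∈ G}
For odd n, Z(D_n) = {e}: no nontrivial rotation commutes with all reflections

Z(D_21) = {e}


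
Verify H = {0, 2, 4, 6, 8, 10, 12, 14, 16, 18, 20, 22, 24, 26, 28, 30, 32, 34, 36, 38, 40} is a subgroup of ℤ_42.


Subgroup test for H = {0, 2, 4, 6, 8, 10, 12, 14, 16, 18, 20, 22, 24, 26, 28, 30, 32, 34, 36, 38, 40} in (ℤ_42, +):
(1) 0 ∈ H? Yes
(2) Closure: for all a,b ∈ H, (a+b) mod 42 ∈ H? Yes
(3) Inverses: for all a ∈ H, -a mod 42 ∈ H? Yes

Yes, H is a subgroup of ℤ_42


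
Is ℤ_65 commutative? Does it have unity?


ℤ_65 is a commutative ring with unity 1; 65 = 5×13 is composite, so 5·13 ≡ 0 gives zero divisors (not an integral domain)
Commutative: Yes
Integral domain: No
Has unity: Yes

ℤ_65: Commutative=Yes, Unity=Yes


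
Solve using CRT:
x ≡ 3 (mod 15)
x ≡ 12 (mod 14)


m₁ = 15, m₂ = 14, gcd = 1, so CRT applies. M = m₁·m₂ = 210
Let M₁ = M/m₁ = 14, M₂ = M/m₂ = 15
Find y₁ ≡ M₁⁻¹ (mod m₁): 14⁻¹ ≡ 14 (mod 15)
Find y₂ ≡ M₂⁻¹ (mod m₂): 15⁻¹ ≡ 1 (mod 14)
x = a₁·M₁·y₁ + a₂·M₂·y₂ = 3·14·14 + 12·15·1 = 768
Reduce mod 210: x ≡ 138
Check: 138 mod 15 = 3 ✓, 138 mod 14 = 12 ✓

x ≡ 138 (mod 210)


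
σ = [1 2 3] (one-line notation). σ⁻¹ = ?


To find σ⁻¹, swap domain and range:
σ(1) = 1 → σ⁻¹(1) = 1
σ(2) = 2 → σ⁻¹(2) = 2
σ(3) = 3 → σ⁻¹(3) = 3

σ⁻¹ = [1 2 3]


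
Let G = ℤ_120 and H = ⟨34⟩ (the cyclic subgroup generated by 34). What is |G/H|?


|⟨34⟩| = n / gcd(34, 120) = 120 / 2 = 60
H is normal (ℤ_120 is abelian).
|G/H| = |G| / |H| = 120 / 60 = 2

|G/H| = 2


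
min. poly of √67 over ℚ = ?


√67 satisfies x² - 67 = 0, irreducible over ℚ since 67 is squarefree

Minimal polynomial: x² - 67


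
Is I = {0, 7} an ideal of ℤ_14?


Check ideal conditions for I = {0, 7} in ℤ_14:
(1) I is an additive subgroup? Yes
(2) For r ∈ ℤ_14 and a ∈ I: r·a ∈ I? Yes

Yes, I is an ideal of ℤ_14


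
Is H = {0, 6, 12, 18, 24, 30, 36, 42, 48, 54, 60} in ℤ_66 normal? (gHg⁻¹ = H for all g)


H = {0, 6, 12, 18, 24, 30, 36, 42, 48, 54, 60} in ℤ_66
ℤ_66 is abelian; every subgroup of an abelian group is normal

Yes, normal subgroup


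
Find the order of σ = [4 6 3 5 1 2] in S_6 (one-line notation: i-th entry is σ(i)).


Cycle decomposition: (1 4 5) (2 6)
Cycle lengths: 3, 2
Order = lcm(3, 2) = 6

ord(σ) = 6


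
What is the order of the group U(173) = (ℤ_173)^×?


U(n) is the group of units mod n; |U(n)| = φ(n)
|U(173)| = φ(173) = 172

|U(173) = (ℤ_173)^×| = 172


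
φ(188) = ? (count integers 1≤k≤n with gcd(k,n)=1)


Factor n: 188 = 2^2 × 47
φ(n) = n · ∏(1 - 1/p) over distinct primes p | n
φ(188) = 188 · (1 - 1/2) · (1 - 1/47) = 92

φ(188) = 92


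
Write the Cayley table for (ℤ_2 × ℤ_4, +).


Elements: {(0,0), (0,1), (0,2), (0,3), (1,0), (1,1), (1,2), (1,3)}
Operation: componentwise addition mod (2, 4)
Entry (a, b) = ((a₁+b₁) mod 2, (a₂+b₂) mod 4)

Cayley table:
      | (0,0) | (0,1) | (0,2) | (0,3) | (1,0) | (1,1) | (1,2) | (1,3)
(0,0) | (0,0) | (0,1) | (0,2) | (0,3) | (1,0) | (1,1) | (1,2) | (1,3)
(0,1) | (0,1) | (0,2) | (0,3) | (0,0) | (1,1) | (1,2) | (1,3) | (1,0)
(0,2) | (0,2) | (0,3) | (0,0) | (0,1) | (1,2) | (1,3) | (1,0) | (1,1)
(0,3) | (0,3) | (0,0) | (0,1) | (0,2) | (1,3) | (1,0) | (1,1) | (1,2)
(1,0) | (1,0) | (1,1) | (1,2) | (1,3) | (0,0) | (0,1) | (0,2) | (0,3)
(1,1) | (1,1) | (1,2) | (1,3) | (1,0) | (0,1) | (0,2) | (0,3) | (0,0)
(1,2) | (1,2) | (1,3) | (1,0) | (1,1) | (0,2) | (0,3) | (0,0) | (0,1)
(1,3) | (1,3) | (1,0) | (1,1) | (1,2) | (0,3) | (0,0) | (0,1) | (0,2)


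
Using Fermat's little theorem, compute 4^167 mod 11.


Fermat's little theorem: if p is prime and gcd(a,p)=1, then a^(p-1) ≡ 1 (mod p)
p = 11 is prime, gcd(4,11) = 1
Reduce exponent: 167 mod 10 = 7
So 4^167 ≡ 4^7 (mod 11)
4^7 mod 11 = 5

4^167 ≡ 5 (mod 11)


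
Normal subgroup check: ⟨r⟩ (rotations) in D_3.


H = ⟨r⟩ (rotations) in D_3
The rotation subgroup ⟨r⟩ has index 2 in D_3, so it is normal

Yes, normal subgroup


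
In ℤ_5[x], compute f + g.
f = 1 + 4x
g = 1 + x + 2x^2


Add coefficients mod 5:
x^0: 1 + 1 = 2 (mod 5)
x^1: 4 + 1 = 0 (mod 5)
x^2: 0 + 2 = 2 (mod 5)
Result: 2 + 2x^2

f + g = 2 + 2x^2


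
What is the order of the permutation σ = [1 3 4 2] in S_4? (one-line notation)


Cycle decomposition: (2 3 4)
Cycle lengths: 3
Order = lcm(3) = 3

ord(σ) = 3


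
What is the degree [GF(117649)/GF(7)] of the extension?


GF(117649) = GF(7^6), so the extension degree is 6

[GF(117649)/GF(7)] = 6


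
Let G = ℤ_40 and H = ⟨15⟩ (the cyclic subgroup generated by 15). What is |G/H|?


|⟨15⟩| = n / gcd(15, 40) = 40 / 5 = 8
H is normal (ℤ_40 is abelian).
|G/H| = |G| / |H| = 40 / 8 = 5

|G/H| = 5


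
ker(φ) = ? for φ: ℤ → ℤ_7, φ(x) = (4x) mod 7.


Kernel = preimage of identity
ker(φ) = {x ∈ ℤ : 4x ≡ 0 (mod 7)}. gcd(4,7) = 1, so 4x ≡ 0 (mod 7) ⟺ x ≡ 0 (mod 7/1 = 7). Hence ker(φ) = 7ℤ

ker(φ) = 7ℤ


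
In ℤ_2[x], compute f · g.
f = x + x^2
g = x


Expand and collect like terms; reduce coefficients mod 2:
x^0: 0·0 = 0 ≡ 0 (mod 2)
x^1: 0·1 + 1·0 = 0 ≡ 0 (mod 2)
x^2: 1·1 + 1·0 = 1 ≡ 1 (mod 2)
x^3: 1·1 = 1 ≡ 1 (mod 2)
Result: x^2 + x^3

f · g = x^2 + x^3


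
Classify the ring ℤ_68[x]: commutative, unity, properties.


ℤ_68 has zero divisors (2·34 ≡ 0), and these lift to constant zero divisors in ℤ_68[x]; so not an integral domain
Commutative: Yes
Integral domain: No
Has unity: Yes

ℤ_68[x]: Commutative=Yes, Unity=Yes


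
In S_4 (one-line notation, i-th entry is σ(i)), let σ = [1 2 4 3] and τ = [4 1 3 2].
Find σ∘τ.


σ∘τ: apply τ first, then σ
1 →τ 4 →σ 3
2 →τ 1 →σ 1
3 →τ 3 →σ 4
4 →τ 2 →σ 2

σ∘τ = [3 1 4 2]


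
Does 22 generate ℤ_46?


g generates ℤ_n iff gcd(g, n) = 1
gcd(22, 46) = 2
Since gcd = 2 ≠ 1, ⟨22⟩ has order 23 < 46, so 22 is not a generator.

No, 22 does not generate ℤ_46


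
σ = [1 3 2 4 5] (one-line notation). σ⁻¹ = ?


To find σ⁻¹, swap domain and range:
σ(1) = 1 → σ⁻¹(1) = 1
σ(2) = 3 → σ⁻¹(3) = 2
σ(3) = 2 → σ⁻¹(2) = 3
σ(4) = 4 → σ⁻¹(4) = 4
σ(5) = 5 → σ⁻¹(5) = 5

σ⁻¹ = [1 3 2 4 5]


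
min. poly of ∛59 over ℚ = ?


∛59 satisfies x³ - 59 = 0, irreducible over ℚ (no rational root; 59 is not a perfect cube)

Minimal polynomial: x³ - 59


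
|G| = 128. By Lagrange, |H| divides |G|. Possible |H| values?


Lagrange's theorem: |H| divides |G|
|G| = 128
Divisors of 128: 1, 2, 4, 8, 16, 32, 64, 128

Possible subgroup orders: {1, 2, 4, 8, 16, 32, 64, 128}


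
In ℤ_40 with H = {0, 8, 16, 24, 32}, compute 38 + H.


38 + H = {38 + h (mod 40) : h ∈ H}
38+0=38, 38+8=6, 38+16=14, 38+24=22, 38+32=30
38 + H = {6, 14, 22, 30, 38} = 6 + H

38 + H = {6, 14, 22, 30, 38}


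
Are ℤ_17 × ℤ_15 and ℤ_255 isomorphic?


Comparing ℤ_17 × ℤ_15 and ℤ_255:
gcd(17,15) = 1, so ℤ_17 × ℤ_15 ≅ ℤ_255 (CRT)

Yes, ℤ_17 × ℤ_15 ≅ ℤ_255


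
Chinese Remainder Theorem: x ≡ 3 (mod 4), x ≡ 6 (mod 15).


m₁ = 4, m₂ = 15, gcd = 1, so CRT applies. M = m₁·m₂ = 60
Let M₁ = M/m₁ = 15, M₂ = M/m₂ = 4
Find y₁ ≡ M₁⁻¹ (mod m₁): 15⁻¹ ≡ 3 (mod 4)
Find y₂ ≡ M₂⁻¹ (mod m₂): 4⁻¹ ≡ 4 (mod 15)
x = a₁·M₁·y₁ + a₂·M₂·y₂ = 3·15·3 + 6·4·4 = 231
Reduce mod 60: x ≡ 51
Check: 51 mod 4 = 3 ✓, 51 mod 15 = 6 ✓

x ≡ 51 (mod 60)


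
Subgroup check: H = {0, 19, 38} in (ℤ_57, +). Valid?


Subgroup test for H = {0, 19, 38} in (ℤ_57, +):
(1) 0 ∈ H? Yes
(2) Closure: for all a,b ∈ H, (a+b) mod 57 ∈ H? Yes
(3) Inverses: for all a ∈ H, -a mod 57 ∈ H? Yes

Yes, H is a subgroup of ℤ_57


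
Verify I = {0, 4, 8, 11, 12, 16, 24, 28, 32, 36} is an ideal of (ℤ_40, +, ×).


Check ideal conditions for I = {0, 4, 8, 11, 12, 16, 24, 28, 32, 36} in ℤ_40:
(1) I is an additive subgroup? No
(2) For r ∈ ℤ_40 and a ∈ I: r·a ∈ I? No  [counterexample: r=2, a=11, r·a mod 40 = 22 ∉ I]

No, I is not an ideal of ℤ_40


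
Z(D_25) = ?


Z(G) = {g ∈ G | gx = xg for all x ∈ G}
For odd n, Z(D_n) = {e}: no nontrivial rotation commutes with all reflections

Z(D_25) = {e}


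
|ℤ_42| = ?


ℤ_n has n elements.

|ℤ_42| = 42


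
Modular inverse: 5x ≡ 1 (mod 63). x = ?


Use the extended Euclidean algorithm to write 1 = 5·s + 63·t; then s mod 63 is the inverse.
Euclidean algorithm:
  5 = 0·63 + 5
  63 = 12·5 + 3
  5 = 1·3 + 2
  3 = 1·2 + 1
  2 = 2·1 + 0
gcd(5,63) = 1
Back-substitution gives: 5·(-25) + 63·(2) = 1
So 5⁻¹ ≡ -25 ≡ 38 (mod 63)
Check: 5 × 38 = 190 ≡ 1 (mod 63) ✓

5⁻¹ ≡ 38 (mod 63)


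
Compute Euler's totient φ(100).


Factor n: 100 = 2^2 × 5^2
φ(n) = n · ∏(1 - 1/p) over distinct primes p | n
φ(100) = 100 · (1 - 1/2) · (1 - 1/5) = 40

φ(100) = 40


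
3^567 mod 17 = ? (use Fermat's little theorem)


Fermat's little theorem: if p is prime and gcd(a,p)=1, then a^(p-1) ≡ 1 (mod p)
p = 17 is prime, gcd(3,17) = 1
Reduce exponent: 567 mod 16 = 7
So 3^567 ≡ 3^7 (mod 17)
3^7 mod 17 = 11

3^567 ≡ 11 (mod 17)


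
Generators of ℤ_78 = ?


g generates ℤ_n iff gcd(g,n) = 1
Prime factors of 78: 2, 3, 13
Generators are g ∈ {1,...,77} not divisible by any of these primes.
Generators: {1, 5, 7, 11, 17, 19, 23, 25, 29, 31, 35, 37, 41, 43, 47, 49, 53, 55, 59, 61, 67, 71, 73, 77}
Number of generators = φ(78) = 24

Generators of ℤ_78 = {1, 5, 7, 11, 17, 19, 23, 25, 29, 31, 35, 37, 41, 43, 47, 49, 53, 55, 59, 61, 67, 71, 73, 77}


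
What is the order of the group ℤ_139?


ℤ_n has n elements.

|ℤ_139| = 139


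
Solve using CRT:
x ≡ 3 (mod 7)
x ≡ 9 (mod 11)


m₁ = 7, m₂ = 11, gcd = 1, so CRT applies. M = m₁·m₂ = 77
Let M₁ = M/m₁ = 11, M₂ = M/m₂ = 7
Find y₁ ≡ M₁⁻¹ (mod m₁): 11⁻¹ ≡ 2 (mod 7)
Find y₂ ≡ M₂⁻¹ (mod m₂): 7⁻¹ ≡ 8 (mod 11)
x = a₁·M₁·y₁ + a₂·M₂·y₂ = 3·11·2 + 9·7·8 = 570
Reduce mod 77: x ≡ 31
Check: 31 mod 7 = 3 ✓, 31 mod 11 = 9 ✓

x ≡ 31 (mod 77)


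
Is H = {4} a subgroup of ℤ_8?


Subgroup test for H = {4} in (ℤ_8, +):
(1) 0 ∈ H? No
(2) Closure: for all a,b ∈ H, (a+b) mod 8 ∈ H? No  [counterexample: 4 + 4 = 0 ∉ H]
(3) Inverses: for all a ∈ H, -a mod 8 ∈ H? Yes

No, H is not a subgroup of ℤ_8


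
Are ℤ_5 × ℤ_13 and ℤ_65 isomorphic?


Comparing ℤ_5 × ℤ_13 and ℤ_65:
gcd(5,13) = 1, so ℤ_5 × ℤ_13 ≅ ℤ_65 (CRT)

Yes, ℤ_5 × ℤ_13 ≅ ℤ_65


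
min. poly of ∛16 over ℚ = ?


∛16 satisfies x³ - 16 = 0, irreducible over ℚ (no rational root; 16 is not a perfect cube)

Minimal polynomial: x³ - 16


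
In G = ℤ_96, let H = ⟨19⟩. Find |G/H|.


|⟨19⟩| = n / gcd(19, 96) = 96 / 1 = 96
H is normal (ℤ_96 is abelian).
|G/H| = |G| / |H| = 96 / 96 = 1

|G/H| = 1


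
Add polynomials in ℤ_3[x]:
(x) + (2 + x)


Add coefficients mod 3:
x^0: 0 + 2 = 2 (mod 3)
x^1: 1 + 1 = 2 (mod 3)
Result: 2 + 2x

f + g = 2 + 2x


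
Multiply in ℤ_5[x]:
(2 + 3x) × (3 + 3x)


Expand and collect like terms; reduce coefficients mod 5:
x^0: 2·3 = 6 ≡ 1 (mod 5)
x^1: 2·3 + 3·3 = 15 ≡ 0 (mod 5)
x^2: 3·3 = 9 ≡ 4 (mod 5)
Result: 1 + 4x^2

f · g = 1 + 4x^2


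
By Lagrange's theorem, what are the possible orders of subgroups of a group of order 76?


Lagrange's theorem: |H| divides |G|
|G| = 76
Divisors of 76: 1, 2, 4, 19, 38, 76

Possible subgroup orders: {1, 2, 4, 19, 38, 76}


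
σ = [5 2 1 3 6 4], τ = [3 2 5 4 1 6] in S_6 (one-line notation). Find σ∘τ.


σ∘τ: apply τ first, then σ
1 →τ 3 →σ 1
2 →τ 2 →σ 2
3 →τ 5 →σ 6
4 →τ 4 →σ 3
5 →τ 1 →σ 5
6 →τ 6 →σ 4

σ∘τ = [1 2 6 3 5 4]


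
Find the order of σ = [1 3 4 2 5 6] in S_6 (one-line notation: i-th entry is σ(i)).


Cycle decomposition: (2 3 4)
Cycle lengths: 3
Order = lcm(3) = 3

ord(σ) = 3


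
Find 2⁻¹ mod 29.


Use the extended Euclidean algorithm to write 1 = 2·s + 29·t; then s mod 29 is the inverse.
Euclidean algorithm:
  2 = 0·29 + 2
  29 = 14·2 + 1
  2 = 2·1 + 0
gcd(2,29) = 1
Back-substitution gives: 2·(-14) + 29·(1) = 1
So 2⁻¹ ≡ -14 ≡ 15 (mod 29)
Check: 2 × 15 = 30 ≡ 1 (mod 29) ✓

2⁻¹ ≡ 15 (mod 29)


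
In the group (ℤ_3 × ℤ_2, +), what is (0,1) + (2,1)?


Operation: componentwise addition mod (3, 2)
(0,1) + (2,1) = ((a₁+b₁) mod 3, (a₂+b₂) mod 2) with a = (0,1), b = (2,1)

(0,1) + (2,1) = (2,0)


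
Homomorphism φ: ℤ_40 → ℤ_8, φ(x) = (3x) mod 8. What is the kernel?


Kernel = preimage of identity
ker(φ) = {x ∈ ℤ_40 : 3x ≡ 0 (mod 8)}. Since 8 | 40, φ is well-defined. The kernel is the cyclic subgroup ⟨8⟩ of ℤ_40 (order 5), i.e. {0, 8, 16, 24, 32}

ker(φ) = {0, 8, 16, 24, 32}


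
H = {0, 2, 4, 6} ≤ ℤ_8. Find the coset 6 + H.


6 + H = {6 + h (mod 8) : h ∈ H}
6+0=6, 6+2=0, 6+4=2, 6+6=4
6 + H = {0, 2, 4, 6} = 0 + H

6 + H = {0, 2, 4, 6}


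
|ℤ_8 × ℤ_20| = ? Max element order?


|ℤ_8 × ℤ_20| = 8 × 20 = 160
Max element order = lcm(8,20) = 40
Cyclic? No (gcd=4)

|ℤ_8×ℤ_20| = 160, max element order = 40


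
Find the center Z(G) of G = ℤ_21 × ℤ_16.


Z(G) = {g ∈ G | gx = xg for all x ∈ G}
Direct product of abelian groups is abelian, so Z(G) = G

Z(ℤ_21 × ℤ_16) = ℤ_21 × ℤ_16


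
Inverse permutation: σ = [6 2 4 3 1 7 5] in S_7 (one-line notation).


To find σ⁻¹, swap domain and range:
σ(1) = 6 → σ⁻¹(6) = 1
σ(2) = 2 → σ⁻¹(2) = 2
σ(3) = 4 → σ⁻¹(4) = 3
σ(4) = 3 → σ⁻¹(3) = 4
σ(5) = 1 → σ⁻¹(1) = 5
σ(6) = 7 → σ⁻¹(7) = 6
σ(7) = 5 → σ⁻¹(5) = 7

σ⁻¹ = [5 2 4 3 7 1 6]


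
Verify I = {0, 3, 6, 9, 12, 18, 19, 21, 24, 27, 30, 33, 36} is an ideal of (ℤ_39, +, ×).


Check ideal conditions for I = {0, 3, 6, 9, 12, 18, 19, 21, 24, 27, 30, 33, 36} in ℤ_39:
(1) I is an additive subgroup? No
(2) For r ∈ ℤ_39 and a ∈ I: r·a ∈ I? No  [counterexample: r=2, a=19, r·a mod 39 = 38 ∉ I]

No, I is not an ideal of ℤ_39


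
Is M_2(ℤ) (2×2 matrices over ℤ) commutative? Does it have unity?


Matrix multiplication is non-commutative for n ≥ 2; the identity matrix I is the unity; singular matrices give zero divisors, so not an integral domain
Commutative: No
Integral domain: No
Has unity: Yes

M_2(ℤ) (2×2 matrices over ℤ): Commutative=No, Unity=Yes


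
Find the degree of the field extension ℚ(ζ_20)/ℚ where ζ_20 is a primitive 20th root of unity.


[ℚ(ζ_n):ℚ] = deg Φ_n(x) = φ(n). Here φ(20) = 8

[ℚ(ζ_20)/ℚ where ζ_20 is a primitive 20th root of unity] = 8


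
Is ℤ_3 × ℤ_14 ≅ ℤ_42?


Comparing ℤ_3 × ℤ_14 and ℤ_42:
gcd(3,14) = 1, so ℤ_3 × ℤ_14 ≅ ℤ_42 (CRT)

Yes, ℤ_3 × ℤ_14 ≅ ℤ_42


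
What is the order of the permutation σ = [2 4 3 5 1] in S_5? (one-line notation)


Cycle decomposition: (1 2 4 5)
Cycle lengths: 4
Order = lcm(4) = 4

ord(σ) = 4


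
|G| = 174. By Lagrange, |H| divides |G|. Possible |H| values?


Lagrange's theorem: |H| divides |G|
|G| = 174
Divisors of 174: 1, 2, 3, 6, 29, 58, 87, 174

Possible subgroup orders: {1, 2, 3, 6, 29, 58, 87, 174}


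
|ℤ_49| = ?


ℤ_n has n elements.

|ℤ_49| = 49


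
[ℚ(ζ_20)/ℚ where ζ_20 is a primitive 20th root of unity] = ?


[ℚ(ζ_n):ℚ] = deg Φ_n(x) = φ(n). Here φ(20) = 8

[ℚ(ζ_20)/ℚ where ζ_20 is a primitive 20th root of unity] = 8


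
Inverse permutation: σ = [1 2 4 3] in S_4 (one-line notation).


To find σ⁻¹, swap domain and range:
σ(1) = 1 → σ⁻¹(1) = 1
σ(2) = 2 → σ⁻¹(2) = 2
σ(3) = 4 → σ⁻¹(4) = 3
σ(4) = 3 → σ⁻¹(3) = 4

σ⁻¹ = [1 2 4 3]


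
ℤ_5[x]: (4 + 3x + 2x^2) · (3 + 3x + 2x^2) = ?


Expand and collect like terms; reduce coefficients mod 5:
x^0: 4·3 = 12 ≡ 2 (mod 5)
x^1: 4·3 + 3·3 = 21 ≡ 1 (mod 5)
x^2: 4·2 + 3·3 + 2·3 = 23 ≡ 3 (mod 5)
x^3: 3·2 + 2·3 = 12 ≡ 2 (mod 5)
x^4: 2·2 = 4 ≡ 4 (mod 5)
Result: 2 + x + 3x^2 + 2x^3 + 4x^4

f · g = 2 + x + 3x^2 + 2x^3 + 4x^4


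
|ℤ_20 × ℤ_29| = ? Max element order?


|ℤ_20 × ℤ_29| = 20 × 29 = 580
Max element order = lcm(20,29) = 580
Cyclic? Yes (gcd=1)

|ℤ_20×ℤ_29| = 580, max element order = 580


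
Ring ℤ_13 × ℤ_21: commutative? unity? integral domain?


Direct product ring; commutative with unity (1,1); but (1,0)·(0,1) = (0,0) gives zero divisors, so not an integral domain
Commutative: Yes
Integral domain: No
Has unity: Yes

ℤ_13 × ℤ_21: Commutative=Yes, Unity=Yes


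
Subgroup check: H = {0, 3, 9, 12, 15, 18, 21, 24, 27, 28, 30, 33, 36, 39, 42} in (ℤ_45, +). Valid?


Subgroup test for H = {0, 3, 9, 12, 15, 18, 21, 24, 27, 28, 30, 33, 36, 39, 42} in (ℤ_45, +):
(1) 0 ∈ H? Yes
(2) Closure: for all a,b ∈ H, (a+b) mod 45 ∈ H? No  [counterexample: 3 + 3 = 6 ∉ H]
(3) Inverses: for all a ∈ H, -a mod 45 ∈ H? No

No, H is not a subgroup of ℤ_45


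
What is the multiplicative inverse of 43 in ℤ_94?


Use the extended Euclidean algorithm to write 1 = 43·s + 94·t; then s mod 94 is the inverse.
Euclidean algorithm:
  43 = 0·94 + 43
  94 = 2·43 + 8
  43 = 5·8 + 3
  8 = 2·3 + 2
  3 = 1·2 + 1
  2 = 2·1 + 0
gcd(43,94) = 1
Back-substitution gives: 43·(35) + 94·(-16) = 1
So 43⁻¹ ≡ 35 ≡ 35 (mod 94)
Check: 43 × 35 = 1505 ≡ 1 (mod 94) ✓

43⁻¹ ≡ 35 (mod 94)


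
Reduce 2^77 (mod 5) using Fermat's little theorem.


Fermat's little theorem: if p is prime and gcd(a,p)=1, then a^(p-1) ≡ 1 (mod p)
p = 5 is prime, gcd(2,5) = 1
Reduce exponent: 77 mod 4 = 1
So 2^77 ≡ 2^1 (mod 5)
2^1 mod 5 = 2

2^77 ≡ 2 (mod 5)


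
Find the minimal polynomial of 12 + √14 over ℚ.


Let α = 12 + √14. Then α - 12 = √14, so (α - 12)² = 14, giving α² - 24α + 130 = 0. Degree 2 and α ∉ ℚ, so this is the minimal polynomial.

Minimal polynomial: x² - 24x + 130


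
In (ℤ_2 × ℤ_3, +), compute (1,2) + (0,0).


Operation: componentwise addition mod (2, 3)
(1,2) + (0,0) = ((a₁+b₁) mod 2, (a₂+b₂) mod 3) with a = (1,2), b = (0,0)

(1,2) + (0,0) = (1,2)


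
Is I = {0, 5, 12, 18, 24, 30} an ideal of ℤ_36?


Check ideal conditions for I = {0, 5, 12, 18, 24, 30} in ℤ_36:
(1) I is an additive subgroup? No
(2) For r ∈ ℤ_36 and a ∈ I: r·a ∈ I? No  [counterexample: r=2, a=5, r·a mod 36 = 10 ∉ I]

No, I is not an ideal of ℤ_36


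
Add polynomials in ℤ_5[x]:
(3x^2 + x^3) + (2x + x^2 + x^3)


Add coefficients mod 5:
x^0: 0 + 0 = 0 (mod 5)
x^1: 0 + 2 = 2 (mod 5)
x^2: 3 + 1 = 4 (mod 5)
x^3: 1 + 1 = 2 (mod 5)
Result: 2x + 4x^2 + 2x^3

f + g = 2x + 4x^2 + 2x^3


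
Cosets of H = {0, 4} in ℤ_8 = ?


H = {0, 4}, |H| = 2
Number of cosets = |G|/|H| = 8/2 = 4
0 + H = {0, 4}
1 + H = {1, 5}
2 + H = {2, 6}
3 + H = {3, 7}

Cosets: 0+H={0,4}; 1+H={1,5}; 2+H={2,6}; 3+H={3,7}


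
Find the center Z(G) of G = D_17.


Z(G) = {g ∈ G | gx = xg for all x ∈ G}
For odd n, Z(D_n) = {e}: no nontrivial rotation commutes with all reflections

Z(D_17) = {e}


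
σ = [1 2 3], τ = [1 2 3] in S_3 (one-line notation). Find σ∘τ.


σ∘τ: apply τ first, then σ
1 →τ 1 →σ 1
2 →τ 2 →σ 2
3 →τ 3 →σ 3

σ∘τ = [1 2 3]


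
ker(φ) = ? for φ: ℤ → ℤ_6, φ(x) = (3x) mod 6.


Kernel = preimage of identity
ker(φ) = {x ∈ ℤ : 3x ≡ 0 (mod 6)}. gcd(3,6) = 3, so 3x ≡ 0 (mod 6) ⟺ x ≡ 0 (mod 6/3 = 2). Hence ker(φ) = 2ℤ

ker(φ) = 2ℤ


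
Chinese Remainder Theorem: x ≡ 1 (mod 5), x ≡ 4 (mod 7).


m₁ = 5, m₂ = 7, gcd = 1, so CRT applies. M = m₁·m₂ = 35
Let M₁ = M/m₁ = 7, M₂ = M/m₂ = 5
Find y₁ ≡ M₁⁻¹ (mod m₁): 7⁻¹ ≡ 3 (mod 5)
Find y₂ ≡ M₂⁻¹ (mod m₂): 5⁻¹ ≡ 3 (mod 7)
x = a₁·M₁·y₁ + a₂·M₂·y₂ = 1·7·3 + 4·5·3 = 81
Reduce mod 35: x ≡ 11
Check: 11 mod 5 = 1 ✓, 11 mod 7 = 4 ✓

x ≡ 11 (mod 35)


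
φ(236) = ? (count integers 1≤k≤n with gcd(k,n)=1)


Factor n: 236 = 2^2 × 59
φ(n) = n · ∏(1 - 1/p) over distinct primes p | n
φ(236) = 236 · (1 - 1/2) · (1 - 1/59) = 116

φ(236) = 116


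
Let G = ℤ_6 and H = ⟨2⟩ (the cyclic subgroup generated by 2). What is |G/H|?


|⟨2⟩| = n / gcd(2, 6) = 6 / 2 = 3
H is normal (ℤ_6 is abelian).
|G/H| = |G| / |H| = 6 / 3 = 2

|G/H| = 2


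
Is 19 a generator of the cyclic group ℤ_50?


g generates ℤ_n iff gcd(g, n) = 1
gcd(19, 50) = 1
Since gcd = 1, 19 is a generator.

Yes, 19 generates ℤ_50
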